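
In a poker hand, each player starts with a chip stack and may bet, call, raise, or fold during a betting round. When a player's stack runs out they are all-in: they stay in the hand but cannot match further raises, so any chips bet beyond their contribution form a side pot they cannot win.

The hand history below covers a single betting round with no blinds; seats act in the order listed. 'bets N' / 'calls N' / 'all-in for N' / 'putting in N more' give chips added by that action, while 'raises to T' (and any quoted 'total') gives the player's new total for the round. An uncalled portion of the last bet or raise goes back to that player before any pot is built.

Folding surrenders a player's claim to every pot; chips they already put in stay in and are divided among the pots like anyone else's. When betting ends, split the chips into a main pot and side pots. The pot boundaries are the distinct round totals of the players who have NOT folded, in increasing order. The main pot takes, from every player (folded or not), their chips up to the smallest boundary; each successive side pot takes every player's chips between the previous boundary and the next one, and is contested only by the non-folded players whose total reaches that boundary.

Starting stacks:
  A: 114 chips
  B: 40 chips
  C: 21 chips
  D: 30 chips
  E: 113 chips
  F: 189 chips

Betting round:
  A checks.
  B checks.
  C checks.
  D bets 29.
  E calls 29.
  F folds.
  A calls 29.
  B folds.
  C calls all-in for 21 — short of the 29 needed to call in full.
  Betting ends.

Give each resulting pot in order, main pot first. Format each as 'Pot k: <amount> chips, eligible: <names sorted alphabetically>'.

Contributions: A=29, C=21, D=29, E=29
Folded: B, F
Pot levels (distinct totals of non-folded players): 21, 29
Layer 1-21: 21 each from A, C, D, E = 21*4 = 84 chips; eligible A, C, D, E
Layer 22-29: 8 each from A, D, E = 8*3 = 24 chips; eligible A, D, E

Pot 1: 84 chips, eligible: A, C, D, E
Pot 2: 24 chips, eligible: A, D, E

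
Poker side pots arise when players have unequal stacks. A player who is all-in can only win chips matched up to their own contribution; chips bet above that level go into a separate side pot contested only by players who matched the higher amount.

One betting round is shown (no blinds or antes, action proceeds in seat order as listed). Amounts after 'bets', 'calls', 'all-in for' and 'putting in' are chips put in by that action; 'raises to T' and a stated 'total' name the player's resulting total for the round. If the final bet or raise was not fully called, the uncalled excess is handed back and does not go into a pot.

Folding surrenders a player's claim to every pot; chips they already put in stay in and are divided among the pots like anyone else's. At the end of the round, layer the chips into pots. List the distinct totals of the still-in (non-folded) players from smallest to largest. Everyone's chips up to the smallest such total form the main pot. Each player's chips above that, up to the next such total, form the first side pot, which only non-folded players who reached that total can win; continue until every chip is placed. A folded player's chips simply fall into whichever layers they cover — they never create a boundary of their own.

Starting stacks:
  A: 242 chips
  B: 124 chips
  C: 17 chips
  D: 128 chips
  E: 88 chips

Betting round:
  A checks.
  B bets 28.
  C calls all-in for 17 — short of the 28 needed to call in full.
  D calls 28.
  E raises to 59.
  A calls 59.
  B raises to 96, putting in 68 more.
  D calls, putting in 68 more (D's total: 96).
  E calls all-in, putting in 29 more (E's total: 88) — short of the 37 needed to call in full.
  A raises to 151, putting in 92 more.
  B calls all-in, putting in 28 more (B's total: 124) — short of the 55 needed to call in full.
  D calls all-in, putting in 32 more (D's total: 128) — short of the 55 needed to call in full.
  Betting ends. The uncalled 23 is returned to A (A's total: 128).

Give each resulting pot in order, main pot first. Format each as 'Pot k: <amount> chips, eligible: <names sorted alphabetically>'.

Pot 1: 85 chips, eligible: A, B, C, D, E
Pot 2: 284 chips, eligible: A, B, D, E
Pot 3: 108 chips, eligible: A, B, D
Pot 4: 8 chips, eligible: A, D

Derivation:
Contributions (after 23 returned to A): A=128, B=124, C=17, D=128, E=88
Pot levels (distinct totals of non-folded players): 17, 88, 124, 128
Layer 1-17: 17 each from A, B, C, D, E = 17*5 = 85 chips; eligible A, B, C, D, E
Layer 18-88: 71 each from A, B, D, E = 71*4 = 284 chips; eligible A, B, D, E
Layer 89-124: 36 each from A, B, D = 36*3 = 108 chips; eligible A, B, D
Layer 125-128: 4 each from A, D = 4*2 = 8 chips; eligible A, D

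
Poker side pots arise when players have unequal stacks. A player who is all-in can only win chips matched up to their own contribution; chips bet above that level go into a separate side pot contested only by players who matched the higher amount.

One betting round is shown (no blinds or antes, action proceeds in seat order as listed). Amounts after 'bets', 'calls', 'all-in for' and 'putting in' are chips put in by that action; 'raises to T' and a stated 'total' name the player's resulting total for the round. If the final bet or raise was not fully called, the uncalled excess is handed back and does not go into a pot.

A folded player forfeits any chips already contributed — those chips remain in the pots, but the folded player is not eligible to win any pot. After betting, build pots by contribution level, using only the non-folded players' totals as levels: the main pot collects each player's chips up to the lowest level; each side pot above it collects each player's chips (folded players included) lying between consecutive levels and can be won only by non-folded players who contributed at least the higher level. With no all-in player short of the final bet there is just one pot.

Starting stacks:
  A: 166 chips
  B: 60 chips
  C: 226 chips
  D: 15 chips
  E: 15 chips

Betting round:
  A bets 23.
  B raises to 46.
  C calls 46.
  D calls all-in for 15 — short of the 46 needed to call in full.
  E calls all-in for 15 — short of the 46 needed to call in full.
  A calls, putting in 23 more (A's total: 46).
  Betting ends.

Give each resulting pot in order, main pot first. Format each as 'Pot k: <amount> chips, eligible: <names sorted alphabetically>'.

Pot 1: 75 chips, eligible: A, B, C, D, E
Pot 2: 93 chips, eligible: A, B, C

Derivation:
Contributions: A=46, B=46, C=46, D=15, E=15
Pot levels (distinct totals of non-folded players): 15, 46
Layer 1-15: 15 each from A, B, C, D, E = 15*5 = 75 chips; eligible A, B, C, D, E
Layer 16-46: 31 each from A, B, C = 31*3 = 93 chips; eligible A, B, C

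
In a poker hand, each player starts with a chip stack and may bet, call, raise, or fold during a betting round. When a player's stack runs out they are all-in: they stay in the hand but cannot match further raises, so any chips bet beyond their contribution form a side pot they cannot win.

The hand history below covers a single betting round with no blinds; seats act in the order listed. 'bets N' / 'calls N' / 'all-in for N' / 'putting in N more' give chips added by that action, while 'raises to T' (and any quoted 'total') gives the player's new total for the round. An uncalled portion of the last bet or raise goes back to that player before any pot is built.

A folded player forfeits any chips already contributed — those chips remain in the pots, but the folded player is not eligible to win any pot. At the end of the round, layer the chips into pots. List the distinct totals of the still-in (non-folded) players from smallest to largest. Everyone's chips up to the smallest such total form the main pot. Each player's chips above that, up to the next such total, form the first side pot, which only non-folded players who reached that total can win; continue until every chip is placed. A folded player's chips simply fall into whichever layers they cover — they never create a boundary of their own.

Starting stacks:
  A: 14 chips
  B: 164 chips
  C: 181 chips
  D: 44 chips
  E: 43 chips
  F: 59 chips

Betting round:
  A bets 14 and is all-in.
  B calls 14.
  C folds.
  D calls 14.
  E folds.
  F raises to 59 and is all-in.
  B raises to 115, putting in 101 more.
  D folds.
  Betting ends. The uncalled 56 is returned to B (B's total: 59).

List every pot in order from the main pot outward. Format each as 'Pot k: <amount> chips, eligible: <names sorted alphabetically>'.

Contributions (after 56 returned to B): A=14, B=59, D=14, F=59
Folded: C, D, E
Pot levels (distinct totals of non-folded players): 14, 59
Layer 1-14: 14 each from A, B, D, F = 14*4 = 56 chips; eligible A, B, F
Layer 15-59: 45 each from B, F = 45*2 = 90 chips; eligible B, F

Pot 1: 56 chips, eligible: A, B, F
Pot 2: 90 chips, eligible: B, F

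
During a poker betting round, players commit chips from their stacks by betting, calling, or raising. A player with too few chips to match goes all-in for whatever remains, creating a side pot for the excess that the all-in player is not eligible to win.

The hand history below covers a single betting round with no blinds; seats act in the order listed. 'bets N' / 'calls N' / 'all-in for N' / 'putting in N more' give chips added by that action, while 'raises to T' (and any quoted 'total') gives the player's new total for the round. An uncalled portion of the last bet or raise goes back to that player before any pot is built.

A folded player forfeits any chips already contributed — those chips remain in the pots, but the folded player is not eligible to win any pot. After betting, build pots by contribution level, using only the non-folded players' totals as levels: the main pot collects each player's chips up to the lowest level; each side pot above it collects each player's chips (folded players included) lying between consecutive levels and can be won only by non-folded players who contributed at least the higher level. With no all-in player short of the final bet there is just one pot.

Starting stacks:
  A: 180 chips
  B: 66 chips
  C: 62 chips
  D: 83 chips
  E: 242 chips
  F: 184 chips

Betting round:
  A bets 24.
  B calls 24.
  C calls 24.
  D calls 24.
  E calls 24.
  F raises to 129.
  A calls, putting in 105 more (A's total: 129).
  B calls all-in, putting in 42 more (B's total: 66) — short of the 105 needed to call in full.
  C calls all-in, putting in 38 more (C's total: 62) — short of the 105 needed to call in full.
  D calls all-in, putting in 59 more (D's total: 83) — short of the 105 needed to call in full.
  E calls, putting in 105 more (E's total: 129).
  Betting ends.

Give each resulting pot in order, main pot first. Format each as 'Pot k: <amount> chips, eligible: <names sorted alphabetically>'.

Contributions: A=129, B=66, C=62, D=83, E=129, F=129
Pot levels (distinct totals of non-folded players): 62, 66, 83, 129
Layer 1-62: 62 each from A, B, C, D, E, F = 62*6 = 372 chips; eligible A, B, C, D, E, F
Layer 63-66: 4 each from A, B, D, E, F = 4*5 = 20 chips; eligible A, B, D, E, F
Layer 67-83: 17 each from A, D, E, F = 17*4 = 68 chips; eligible A, D, E, F
Layer 84-129: 46 each from A, E, F = 46*3 = 138 chips; eligible A, E, F

Pot 1: 372 chips, eligible: A, B, C, D, E, F
Pot 2: 20 chips, eligible: A, B, D, E, F
Pot 3: 68 chips, eligible: A, D, E, F
Pot 4: 138 chips, eligible: A, E, F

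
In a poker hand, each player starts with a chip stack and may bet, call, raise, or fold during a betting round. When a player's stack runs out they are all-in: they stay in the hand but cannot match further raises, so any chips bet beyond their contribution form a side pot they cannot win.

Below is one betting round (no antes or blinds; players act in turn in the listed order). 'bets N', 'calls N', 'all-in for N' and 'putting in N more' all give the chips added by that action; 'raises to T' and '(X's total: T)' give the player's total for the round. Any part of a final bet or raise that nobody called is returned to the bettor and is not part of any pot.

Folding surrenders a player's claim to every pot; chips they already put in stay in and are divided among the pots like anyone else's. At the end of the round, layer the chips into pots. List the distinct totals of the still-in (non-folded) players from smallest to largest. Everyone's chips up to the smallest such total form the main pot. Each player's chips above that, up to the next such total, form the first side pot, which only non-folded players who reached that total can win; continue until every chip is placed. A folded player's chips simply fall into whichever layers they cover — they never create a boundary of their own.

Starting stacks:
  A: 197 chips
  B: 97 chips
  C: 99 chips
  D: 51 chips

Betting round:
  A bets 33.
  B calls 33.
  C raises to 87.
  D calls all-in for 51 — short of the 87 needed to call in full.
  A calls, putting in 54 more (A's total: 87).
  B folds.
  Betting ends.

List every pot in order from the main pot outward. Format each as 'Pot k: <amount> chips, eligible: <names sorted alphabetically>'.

Pot 1: 186 chips, eligible: A, C, D
Pot 2: 72 chips, eligible: A, C

Derivation:
Contributions: A=87, B=33, C=87, D=51
Folded: B
Pot levels (distinct totals of non-folded players): 51, 87
Layer 1-51: A 51 + B 33 + C 51 + D 51 = 186 chips; eligible A, C, D
Layer 52-87: 36 each from A, C = 36*2 = 72 chips; eligible A, C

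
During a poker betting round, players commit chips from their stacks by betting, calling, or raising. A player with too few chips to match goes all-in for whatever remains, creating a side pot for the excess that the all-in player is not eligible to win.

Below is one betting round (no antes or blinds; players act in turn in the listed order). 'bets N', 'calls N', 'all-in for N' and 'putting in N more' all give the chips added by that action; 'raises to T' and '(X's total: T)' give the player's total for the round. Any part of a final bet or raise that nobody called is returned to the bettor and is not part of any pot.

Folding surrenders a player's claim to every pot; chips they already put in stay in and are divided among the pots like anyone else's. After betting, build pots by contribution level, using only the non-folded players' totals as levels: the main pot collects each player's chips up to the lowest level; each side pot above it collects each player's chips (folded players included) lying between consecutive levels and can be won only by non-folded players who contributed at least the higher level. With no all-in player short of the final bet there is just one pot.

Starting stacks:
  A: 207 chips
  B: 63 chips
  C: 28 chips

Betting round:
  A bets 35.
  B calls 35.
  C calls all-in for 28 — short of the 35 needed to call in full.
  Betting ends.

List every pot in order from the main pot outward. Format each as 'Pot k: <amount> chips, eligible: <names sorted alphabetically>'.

Contributions: A=35, B=35, C=28
Pot levels (distinct totals of non-folded players): 28, 35
Layer 1-28: 28 each from A, B, C = 28*3 = 84 chips; eligible A, B, C
Layer 29-35: 7 each from A, B = 7*2 = 14 chips; eligible A, B

Pot 1: 84 chips, eligible: A, B, C
Pot 2: 14 chips, eligible: A, B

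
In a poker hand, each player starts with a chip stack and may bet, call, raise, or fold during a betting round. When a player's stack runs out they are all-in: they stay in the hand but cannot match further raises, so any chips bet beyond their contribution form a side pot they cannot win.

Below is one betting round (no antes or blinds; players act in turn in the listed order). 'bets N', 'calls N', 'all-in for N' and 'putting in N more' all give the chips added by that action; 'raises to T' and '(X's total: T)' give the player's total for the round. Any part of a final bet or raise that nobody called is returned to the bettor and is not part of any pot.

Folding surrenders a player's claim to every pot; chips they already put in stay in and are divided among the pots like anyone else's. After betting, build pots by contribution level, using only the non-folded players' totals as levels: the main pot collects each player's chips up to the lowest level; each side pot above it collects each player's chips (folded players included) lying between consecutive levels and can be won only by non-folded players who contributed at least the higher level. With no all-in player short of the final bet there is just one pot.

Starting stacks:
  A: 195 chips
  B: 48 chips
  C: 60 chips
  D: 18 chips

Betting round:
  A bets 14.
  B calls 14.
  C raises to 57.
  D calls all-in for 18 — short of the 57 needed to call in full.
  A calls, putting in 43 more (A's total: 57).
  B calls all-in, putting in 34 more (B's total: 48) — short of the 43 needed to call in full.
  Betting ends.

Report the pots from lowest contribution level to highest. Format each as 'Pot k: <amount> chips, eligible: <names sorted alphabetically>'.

Pot 1: 72 chips, eligible: A, B, C, D
Pot 2: 90 chips, eligible: A, B, C
Pot 3: 18 chips, eligible: A, C

Derivation:
Contributions: A=57, B=48, C=57, D=18
Pot levels (distinct totals of non-folded players): 18, 48, 57
Layer 1-18: 18 each from A, B, C, D = 18*4 = 72 chips; eligible A, B, C, D
Layer 19-48: 30 each from A, B, C = 30*3 = 90 chips; eligible A, B, C
Layer 49-57: 9 each from A, C = 9*2 = 18 chips; eligible A, C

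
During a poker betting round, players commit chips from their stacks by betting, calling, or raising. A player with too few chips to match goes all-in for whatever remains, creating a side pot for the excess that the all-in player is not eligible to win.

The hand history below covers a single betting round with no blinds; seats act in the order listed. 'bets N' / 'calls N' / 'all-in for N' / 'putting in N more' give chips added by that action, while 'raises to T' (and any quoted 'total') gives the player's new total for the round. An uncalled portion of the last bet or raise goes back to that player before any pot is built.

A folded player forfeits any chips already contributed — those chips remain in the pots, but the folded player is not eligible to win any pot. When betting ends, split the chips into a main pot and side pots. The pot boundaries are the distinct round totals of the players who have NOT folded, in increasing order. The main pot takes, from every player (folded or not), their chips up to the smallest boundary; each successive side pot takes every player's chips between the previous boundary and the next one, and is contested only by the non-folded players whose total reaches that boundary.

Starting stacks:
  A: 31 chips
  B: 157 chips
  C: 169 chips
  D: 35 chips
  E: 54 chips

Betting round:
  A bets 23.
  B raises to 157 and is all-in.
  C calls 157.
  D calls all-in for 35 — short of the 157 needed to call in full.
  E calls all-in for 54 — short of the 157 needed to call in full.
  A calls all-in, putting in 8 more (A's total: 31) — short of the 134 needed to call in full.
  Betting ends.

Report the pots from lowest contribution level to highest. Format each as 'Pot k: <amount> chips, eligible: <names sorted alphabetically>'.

Pot 1: 155 chips, eligible: A, B, C, D, E
Pot 2: 16 chips, eligible: B, C, D, E
Pot 3: 57 chips, eligible: B, C, E
Pot 4: 206 chips, eligible: B, C

Derivation:
Contributions: A=31, B=157, C=157, D=35, E=54
Pot levels (distinct totals of non-folded players): 31, 35, 54, 157
Layer 1-31: 31 each from A, B, C, D, E = 31*5 = 155 chips; eligible A, B, C, D, E
Layer 32-35: 4 each from B, C, D, E = 4*4 = 16 chips; eligible B, C, D, E
Layer 36-54: 19 each from B, C, E = 19*3 = 57 chips; eligible B, C, E
Layer 55-157: 103 each from B, C = 103*2 = 206 chips; eligible B, C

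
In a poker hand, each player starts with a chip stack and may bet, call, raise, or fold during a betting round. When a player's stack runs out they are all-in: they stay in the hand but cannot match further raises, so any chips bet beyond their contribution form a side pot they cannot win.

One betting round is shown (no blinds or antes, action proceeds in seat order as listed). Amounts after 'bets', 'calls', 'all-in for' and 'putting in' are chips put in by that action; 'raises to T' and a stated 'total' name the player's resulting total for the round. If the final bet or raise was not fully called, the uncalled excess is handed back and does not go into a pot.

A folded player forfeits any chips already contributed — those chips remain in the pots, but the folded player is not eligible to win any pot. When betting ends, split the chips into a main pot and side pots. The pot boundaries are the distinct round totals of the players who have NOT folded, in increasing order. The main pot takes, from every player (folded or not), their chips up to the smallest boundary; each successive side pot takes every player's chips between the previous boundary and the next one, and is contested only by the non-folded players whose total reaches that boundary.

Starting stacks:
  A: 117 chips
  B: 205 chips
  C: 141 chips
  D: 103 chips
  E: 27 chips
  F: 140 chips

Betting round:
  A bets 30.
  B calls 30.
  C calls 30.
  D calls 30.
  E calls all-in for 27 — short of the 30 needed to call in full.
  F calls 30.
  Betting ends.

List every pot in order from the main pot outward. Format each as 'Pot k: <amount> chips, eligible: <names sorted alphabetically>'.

Contributions: A=30, B=30, C=30, D=30, E=27, F=30
Pot levels (distinct totals of non-folded players): 27, 30
Layer 1-27: 27 each from A, B, C, D, E, F = 27*6 = 162 chips; eligible A, B, C, D, E, F
Layer 28-30: 3 each from A, B, C, D, F = 3*5 = 15 chips; eligible A, B, C, D, F

Pot 1: 162 chips, eligible: A, B, C, D, E, F
Pot 2: 15 chips, eligible: A, B, C, D, F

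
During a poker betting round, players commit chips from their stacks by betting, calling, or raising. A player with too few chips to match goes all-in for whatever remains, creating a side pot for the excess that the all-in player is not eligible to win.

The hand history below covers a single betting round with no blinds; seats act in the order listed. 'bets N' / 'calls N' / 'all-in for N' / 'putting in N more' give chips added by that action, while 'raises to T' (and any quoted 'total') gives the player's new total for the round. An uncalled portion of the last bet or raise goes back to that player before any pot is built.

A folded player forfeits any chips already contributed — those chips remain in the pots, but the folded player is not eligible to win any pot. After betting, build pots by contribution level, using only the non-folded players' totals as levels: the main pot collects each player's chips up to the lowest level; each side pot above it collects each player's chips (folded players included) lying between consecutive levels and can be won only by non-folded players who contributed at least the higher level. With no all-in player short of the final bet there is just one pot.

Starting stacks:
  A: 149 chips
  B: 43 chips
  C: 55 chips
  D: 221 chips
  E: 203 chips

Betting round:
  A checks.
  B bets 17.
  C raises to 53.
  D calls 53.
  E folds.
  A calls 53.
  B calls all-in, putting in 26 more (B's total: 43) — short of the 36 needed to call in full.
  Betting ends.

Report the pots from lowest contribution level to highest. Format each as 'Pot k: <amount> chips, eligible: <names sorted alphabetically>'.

Pot 1: 172 chips, eligible: A, B, C, D
Pot 2: 30 chips, eligible: A, C, D

Derivation:
Contributions: A=53, B=43, C=53, D=53
Folded: E
Pot levels (distinct totals of non-folded players): 43, 53
Layer 1-43: 43 each from A, B, C, D = 43*4 = 172 chips; eligible A, B, C, D
Layer 44-53: 10 each from A, C, D = 10*3 = 30 chips; eligible A, C, D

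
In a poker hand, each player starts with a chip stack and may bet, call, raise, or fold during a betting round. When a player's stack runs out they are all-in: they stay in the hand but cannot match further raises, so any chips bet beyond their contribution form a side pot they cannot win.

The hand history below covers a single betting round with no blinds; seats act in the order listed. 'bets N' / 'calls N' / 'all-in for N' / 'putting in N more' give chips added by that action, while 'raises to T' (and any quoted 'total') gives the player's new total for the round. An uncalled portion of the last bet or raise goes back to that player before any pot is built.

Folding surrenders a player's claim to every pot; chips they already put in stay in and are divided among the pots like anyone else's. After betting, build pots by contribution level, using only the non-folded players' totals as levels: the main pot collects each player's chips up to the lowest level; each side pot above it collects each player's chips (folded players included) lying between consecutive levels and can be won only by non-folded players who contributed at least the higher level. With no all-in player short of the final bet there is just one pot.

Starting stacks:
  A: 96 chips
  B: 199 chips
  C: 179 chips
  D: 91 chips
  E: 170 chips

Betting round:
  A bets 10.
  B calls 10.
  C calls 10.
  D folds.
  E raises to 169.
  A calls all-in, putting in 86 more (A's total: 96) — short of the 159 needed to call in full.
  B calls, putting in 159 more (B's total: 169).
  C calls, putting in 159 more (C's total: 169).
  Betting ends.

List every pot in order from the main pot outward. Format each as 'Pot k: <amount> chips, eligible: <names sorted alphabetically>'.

Pot 1: 384 chips, eligible: A, B, C, E
Pot 2: 219 chips, eligible: B, C, E

Derivation:
Contributions: A=96, B=169, C=169, E=169
Folded: D
Pot levels (distinct totals of non-folded players): 96, 169
Layer 1-96: 96 each from A, B, C, E = 96*4 = 384 chips; eligible A, B, C, E
Layer 97-169: 73 each from B, C, E = 73*3 = 219 chips; eligible B, C, E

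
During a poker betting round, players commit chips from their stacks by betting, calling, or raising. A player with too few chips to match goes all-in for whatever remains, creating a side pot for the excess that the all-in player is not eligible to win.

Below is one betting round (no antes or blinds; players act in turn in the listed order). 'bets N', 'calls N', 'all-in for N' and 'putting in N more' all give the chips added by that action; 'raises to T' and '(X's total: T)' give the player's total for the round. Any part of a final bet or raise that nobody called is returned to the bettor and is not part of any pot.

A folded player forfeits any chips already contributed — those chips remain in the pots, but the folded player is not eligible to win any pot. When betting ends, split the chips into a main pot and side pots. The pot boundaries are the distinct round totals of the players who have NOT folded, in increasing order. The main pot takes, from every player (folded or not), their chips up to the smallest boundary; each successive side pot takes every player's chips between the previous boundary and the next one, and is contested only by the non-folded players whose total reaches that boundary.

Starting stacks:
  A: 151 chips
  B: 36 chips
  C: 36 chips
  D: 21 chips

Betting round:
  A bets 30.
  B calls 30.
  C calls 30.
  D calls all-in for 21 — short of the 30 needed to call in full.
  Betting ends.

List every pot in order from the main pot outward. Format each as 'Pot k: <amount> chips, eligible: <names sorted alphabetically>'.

Pot 1: 84 chips, eligible: A, B, C, D
Pot 2: 27 chips, eligible: A, B, C

Derivation:
Contributions: A=30, B=30, C=30, D=21
Pot levels (distinct totals of non-folded players): 21, 30
Layer 1-21: 21 each from A, B, C, D = 21*4 = 84 chips; eligible A, B, C, D
Layer 22-30: 9 each from A, B, C = 9*3 = 27 chips; eligible A, B, C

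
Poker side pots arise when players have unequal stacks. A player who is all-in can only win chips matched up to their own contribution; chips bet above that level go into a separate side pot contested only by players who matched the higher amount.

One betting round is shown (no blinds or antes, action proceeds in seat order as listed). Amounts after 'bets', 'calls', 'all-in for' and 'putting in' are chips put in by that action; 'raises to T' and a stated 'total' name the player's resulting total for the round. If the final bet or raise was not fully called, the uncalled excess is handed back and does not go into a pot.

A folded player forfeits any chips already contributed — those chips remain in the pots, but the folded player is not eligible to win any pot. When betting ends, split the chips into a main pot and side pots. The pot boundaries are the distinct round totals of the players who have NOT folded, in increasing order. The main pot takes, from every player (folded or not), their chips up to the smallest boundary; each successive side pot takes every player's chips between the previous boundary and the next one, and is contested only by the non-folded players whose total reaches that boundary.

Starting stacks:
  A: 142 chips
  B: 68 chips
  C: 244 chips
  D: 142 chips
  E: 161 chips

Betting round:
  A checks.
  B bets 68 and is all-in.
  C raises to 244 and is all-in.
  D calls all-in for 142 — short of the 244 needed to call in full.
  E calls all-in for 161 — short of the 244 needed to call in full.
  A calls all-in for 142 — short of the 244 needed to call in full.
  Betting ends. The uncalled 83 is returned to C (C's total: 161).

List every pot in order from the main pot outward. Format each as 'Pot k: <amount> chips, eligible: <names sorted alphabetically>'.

Contributions (after 83 returned to C): A=142, B=68, C=161, D=142, E=161
Pot levels (distinct totals of non-folded players): 68, 142, 161
Layer 1-68: 68 each from A, B, C, D, E = 68*5 = 340 chips; eligible A, B, C, D, E
Layer 69-142: 74 each from A, C, D, E = 74*4 = 296 chips; eligible A, C, D, E
Layer 143-161: 19 each from C, E = 19*2 = 38 chips; eligible C, E

Pot 1: 340 chips, eligible: A, B, C, D, E
Pot 2: 296 chips, eligible: A, C, D, E
Pot 3: 38 chips, eligible: C, E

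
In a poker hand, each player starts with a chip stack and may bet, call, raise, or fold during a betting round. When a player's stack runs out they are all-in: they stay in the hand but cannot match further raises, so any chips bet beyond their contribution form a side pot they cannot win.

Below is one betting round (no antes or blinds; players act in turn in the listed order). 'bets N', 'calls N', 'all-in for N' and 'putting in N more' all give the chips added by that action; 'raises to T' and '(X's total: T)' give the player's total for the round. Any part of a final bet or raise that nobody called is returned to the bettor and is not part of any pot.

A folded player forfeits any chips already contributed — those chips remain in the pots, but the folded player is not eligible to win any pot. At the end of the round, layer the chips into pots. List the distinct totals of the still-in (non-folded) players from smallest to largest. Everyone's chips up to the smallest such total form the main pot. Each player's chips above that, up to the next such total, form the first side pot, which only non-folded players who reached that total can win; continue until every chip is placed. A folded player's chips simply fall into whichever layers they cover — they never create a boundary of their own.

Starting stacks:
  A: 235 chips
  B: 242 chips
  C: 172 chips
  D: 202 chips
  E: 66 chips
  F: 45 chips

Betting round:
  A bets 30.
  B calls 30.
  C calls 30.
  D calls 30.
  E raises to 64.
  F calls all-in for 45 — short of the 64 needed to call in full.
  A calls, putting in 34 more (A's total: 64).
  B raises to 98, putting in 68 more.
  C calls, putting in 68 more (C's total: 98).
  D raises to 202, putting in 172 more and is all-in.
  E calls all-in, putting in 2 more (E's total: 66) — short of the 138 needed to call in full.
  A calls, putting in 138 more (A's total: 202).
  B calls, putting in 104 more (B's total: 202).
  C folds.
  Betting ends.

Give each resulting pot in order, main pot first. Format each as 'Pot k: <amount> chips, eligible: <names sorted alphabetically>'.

Contributions: A=202, B=202, C=98, D=202, E=66, F=45
Folded: C
Pot levels (distinct totals of non-folded players): 45, 66, 202
Layer 1-45: 45 each from A, B, C, D, E, F = 45*6 = 270 chips; eligible A, B, D, E, F
Layer 46-66: 21 each from A, B, C, D, E = 21*5 = 105 chips; eligible A, B, D, E
Layer 67-202: A 136 + B 136 + C 32 + D 136 = 440 chips; eligible A, B, D

Pot 1: 270 chips, eligible: A, B, D, E, F
Pot 2: 105 chips, eligible: A, B, D, E
Pot 3: 440 chips, eligible: A, B, D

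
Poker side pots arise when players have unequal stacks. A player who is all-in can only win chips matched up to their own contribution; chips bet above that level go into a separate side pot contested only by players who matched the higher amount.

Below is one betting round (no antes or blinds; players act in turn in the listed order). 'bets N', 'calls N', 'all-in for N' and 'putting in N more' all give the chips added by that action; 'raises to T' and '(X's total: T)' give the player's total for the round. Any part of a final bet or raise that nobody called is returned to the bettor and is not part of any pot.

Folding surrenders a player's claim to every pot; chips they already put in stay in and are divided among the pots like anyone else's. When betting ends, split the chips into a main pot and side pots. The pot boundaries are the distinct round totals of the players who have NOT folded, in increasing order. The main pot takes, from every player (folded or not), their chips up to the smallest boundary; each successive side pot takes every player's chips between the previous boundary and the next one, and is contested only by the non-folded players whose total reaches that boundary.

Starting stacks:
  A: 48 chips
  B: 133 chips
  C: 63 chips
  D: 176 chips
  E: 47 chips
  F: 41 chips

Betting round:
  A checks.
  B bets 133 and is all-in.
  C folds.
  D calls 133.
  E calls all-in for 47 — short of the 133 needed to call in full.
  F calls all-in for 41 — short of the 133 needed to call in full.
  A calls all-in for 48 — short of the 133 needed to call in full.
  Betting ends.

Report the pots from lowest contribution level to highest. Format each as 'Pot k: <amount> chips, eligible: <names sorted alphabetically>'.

Pot 1: 205 chips, eligible: A, B, D, E, F
Pot 2: 24 chips, eligible: A, B, D, E
Pot 3: 3 chips, eligible: A, B, D
Pot 4: 170 chips, eligible: B, D

Derivation:
Contributions: A=48, B=133, D=133, E=47, F=41
Folded: C
Pot levels (distinct totals of non-folded players): 41, 47, 48, 133
Layer 1-41: 41 each from A, B, D, E, F = 41*5 = 205 chips; eligible A, B, D, E, F
Layer 42-47: 6 each from A, B, D, E = 6*4 = 24 chips; eligible A, B, D, E
Layer 48-48: 1 each from A, B, D = 1*3 = 3 chips; eligible A, B, D
Layer 49-133: 85 each from B, D = 85*2 = 170 chips; eligible B, D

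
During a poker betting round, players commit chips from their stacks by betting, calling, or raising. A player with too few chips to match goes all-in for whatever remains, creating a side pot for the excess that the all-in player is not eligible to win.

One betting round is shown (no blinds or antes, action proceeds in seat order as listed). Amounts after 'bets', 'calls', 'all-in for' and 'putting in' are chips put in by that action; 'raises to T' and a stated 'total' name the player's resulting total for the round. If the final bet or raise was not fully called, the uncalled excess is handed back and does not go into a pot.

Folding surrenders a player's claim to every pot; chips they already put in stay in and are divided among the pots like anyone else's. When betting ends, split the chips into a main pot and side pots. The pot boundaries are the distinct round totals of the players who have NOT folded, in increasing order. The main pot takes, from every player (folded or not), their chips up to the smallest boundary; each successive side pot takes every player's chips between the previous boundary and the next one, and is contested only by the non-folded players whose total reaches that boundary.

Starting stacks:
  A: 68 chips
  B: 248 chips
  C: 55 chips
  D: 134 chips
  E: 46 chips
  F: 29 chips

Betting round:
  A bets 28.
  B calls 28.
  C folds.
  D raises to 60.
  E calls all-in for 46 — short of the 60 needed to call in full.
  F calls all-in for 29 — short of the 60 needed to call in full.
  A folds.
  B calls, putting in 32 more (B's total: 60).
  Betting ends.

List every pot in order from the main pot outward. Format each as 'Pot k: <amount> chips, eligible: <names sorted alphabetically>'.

Contributions: A=28, B=60, D=60, E=46, F=29
Folded: A, C
Pot levels (distinct totals of non-folded players): 29, 46, 60
Layer 1-29: A 28 + B 29 + D 29 + E 29 + F 29 = 144 chips; eligible B, D, E, F
Layer 30-46: 17 each from B, D, E = 17*3 = 51 chips; eligible B, D, E
Layer 47-60: 14 each from B, D = 14*2 = 28 chips; eligible B, D

Pot 1: 144 chips, eligible: B, D, E, F
Pot 2: 51 chips, eligible: B, D, E
Pot 3: 28 chips, eligible: B, D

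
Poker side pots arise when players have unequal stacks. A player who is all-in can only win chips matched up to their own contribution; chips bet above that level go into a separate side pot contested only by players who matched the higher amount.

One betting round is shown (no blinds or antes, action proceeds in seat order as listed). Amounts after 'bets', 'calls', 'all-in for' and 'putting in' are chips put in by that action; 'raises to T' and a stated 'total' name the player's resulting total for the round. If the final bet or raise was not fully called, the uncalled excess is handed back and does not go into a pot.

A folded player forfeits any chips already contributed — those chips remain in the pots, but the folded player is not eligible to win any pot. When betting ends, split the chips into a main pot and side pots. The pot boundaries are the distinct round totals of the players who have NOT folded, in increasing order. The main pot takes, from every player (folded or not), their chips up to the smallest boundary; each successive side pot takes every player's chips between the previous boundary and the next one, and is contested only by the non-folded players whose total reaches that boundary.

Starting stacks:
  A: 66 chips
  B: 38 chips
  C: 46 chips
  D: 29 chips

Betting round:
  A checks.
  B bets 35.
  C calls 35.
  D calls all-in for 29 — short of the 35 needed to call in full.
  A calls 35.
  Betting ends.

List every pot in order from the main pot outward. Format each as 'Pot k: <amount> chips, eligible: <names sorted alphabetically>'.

Contributions: A=35, B=35, C=35, D=29
Pot levels (distinct totals of non-folded players): 29, 35
Layer 1-29: 29 each from A, B, C, D = 29*4 = 116 chips; eligible A, B, C, D
Layer 30-35: 6 each from A, B, C = 6*3 = 18 chips; eligible A, B, C

Pot 1: 116 chips, eligible: A, B, C, D
Pot 2: 18 chips, eligible: A, B, C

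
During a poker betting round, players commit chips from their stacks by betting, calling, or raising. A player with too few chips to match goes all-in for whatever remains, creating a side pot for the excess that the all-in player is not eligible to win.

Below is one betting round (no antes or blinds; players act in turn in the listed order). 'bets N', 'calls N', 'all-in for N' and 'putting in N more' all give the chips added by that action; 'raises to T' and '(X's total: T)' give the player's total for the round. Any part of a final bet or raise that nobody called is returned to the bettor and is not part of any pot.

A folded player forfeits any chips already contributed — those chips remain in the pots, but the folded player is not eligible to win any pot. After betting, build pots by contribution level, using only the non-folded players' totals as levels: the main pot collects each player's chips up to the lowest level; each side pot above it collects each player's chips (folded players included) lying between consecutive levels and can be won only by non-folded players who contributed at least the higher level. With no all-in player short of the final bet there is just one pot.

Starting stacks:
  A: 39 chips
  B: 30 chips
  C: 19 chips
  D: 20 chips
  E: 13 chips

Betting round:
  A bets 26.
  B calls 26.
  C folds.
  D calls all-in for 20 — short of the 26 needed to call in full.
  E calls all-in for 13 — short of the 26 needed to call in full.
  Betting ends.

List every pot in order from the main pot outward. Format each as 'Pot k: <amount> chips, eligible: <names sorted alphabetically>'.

Contributions: A=26, B=26, D=20, E=13
Folded: C
Pot levels (distinct totals of non-folded players): 13, 20, 26
Layer 1-13: 13 each from A, B, D, E = 13*4 = 52 chips; eligible A, B, D, E
Layer 14-20: 7 each from A, B, D = 7*3 = 21 chips; eligible A, B, D
Layer 21-26: 6 each from A, B = 6*2 = 12 chips; eligible A, B

Pot 1: 52 chips, eligible: A, B, D, E
Pot 2: 21 chips, eligible: A, B, D
Pot 3: 12 chips, eligible: A, B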